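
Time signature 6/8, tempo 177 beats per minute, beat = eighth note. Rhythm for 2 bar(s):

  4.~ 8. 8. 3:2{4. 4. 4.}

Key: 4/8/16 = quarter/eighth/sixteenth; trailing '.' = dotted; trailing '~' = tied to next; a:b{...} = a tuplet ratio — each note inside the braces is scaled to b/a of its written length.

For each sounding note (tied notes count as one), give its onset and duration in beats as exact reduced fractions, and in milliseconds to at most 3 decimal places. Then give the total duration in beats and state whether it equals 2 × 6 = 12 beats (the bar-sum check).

1) 0.0ms=0b +1525.424ms=9/2b
2) 1525.424ms=9/2b +508.475ms=3/2b
3) 2033.898ms=6b +677.966ms=2b
4) 2711.864ms=8b +677.966ms=2b
5) 3389.831ms=10b +677.966ms=2b
Σ=12b of 12 (177bpm 6/8) — PASS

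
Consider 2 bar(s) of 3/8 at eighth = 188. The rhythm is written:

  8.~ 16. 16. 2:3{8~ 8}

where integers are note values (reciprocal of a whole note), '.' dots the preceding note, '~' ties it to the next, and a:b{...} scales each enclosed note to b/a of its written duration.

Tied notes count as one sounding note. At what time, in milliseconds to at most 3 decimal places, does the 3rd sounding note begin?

note 3 onset = 3b = 957.447ms

1. 0.0ms @ 0 + 718.085ms (9/4)
2. 718.085ms @ 9/4 + 239.362ms (3/4)
3. 957.447ms @ 3 + 957.447ms (3)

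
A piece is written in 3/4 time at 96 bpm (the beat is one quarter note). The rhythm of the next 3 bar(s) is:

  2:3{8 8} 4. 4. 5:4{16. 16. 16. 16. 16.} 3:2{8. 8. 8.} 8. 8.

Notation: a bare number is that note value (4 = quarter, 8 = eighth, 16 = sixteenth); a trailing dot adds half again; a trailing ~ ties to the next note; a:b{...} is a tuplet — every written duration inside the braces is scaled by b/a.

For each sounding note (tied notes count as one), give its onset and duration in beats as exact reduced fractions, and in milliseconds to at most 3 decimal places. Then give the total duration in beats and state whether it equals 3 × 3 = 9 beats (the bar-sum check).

1) 0.0ms=0b +468.75ms=3/4b
2) 468.75ms=3/4b +468.75ms=3/4b
3) 937.5ms=3/2b +937.5ms=3/2b
4) 1875.0ms=3b +937.5ms=3/2b
5) 2812.5ms=9/2b +187.5ms=3/10b
6) 3000.0ms=24/5b +187.5ms=3/10b
7) 3187.5ms=51/10b +187.5ms=3/10b
8) 3375.0ms=27/5b +187.5ms=3/10b
9) 3562.5ms=57/10b +187.5ms=3/10b
10) 3750.0ms=6b +312.5ms=1/2b
11) 4062.5ms=13/2b +312.5ms=1/2b
12) 4375.0ms=7b +312.5ms=1/2b
13) 4687.5ms=15/2b +468.75ms=3/4b
14) 5156.25ms=33/4b +468.75ms=3/4b
Σ=9b of 9 (96bpm 3/4) — PASS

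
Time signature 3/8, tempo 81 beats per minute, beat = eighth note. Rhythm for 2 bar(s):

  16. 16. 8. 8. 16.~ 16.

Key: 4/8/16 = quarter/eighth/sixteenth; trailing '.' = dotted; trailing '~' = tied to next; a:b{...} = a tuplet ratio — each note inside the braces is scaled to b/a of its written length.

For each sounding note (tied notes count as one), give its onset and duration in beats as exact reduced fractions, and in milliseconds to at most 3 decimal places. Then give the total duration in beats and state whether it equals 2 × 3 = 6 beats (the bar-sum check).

1) 0.0ms=0b +555.556ms=3/4b
2) 555.556ms=3/4b +555.556ms=3/4b
3) 1111.111ms=3/2b +1111.111ms=3/2b
4) 2222.222ms=3b +1111.111ms=3/2b
5) 3333.333ms=9/2b +1111.111ms=3/2b
Σ=6b of 6 (81bpm 3/8) — PASS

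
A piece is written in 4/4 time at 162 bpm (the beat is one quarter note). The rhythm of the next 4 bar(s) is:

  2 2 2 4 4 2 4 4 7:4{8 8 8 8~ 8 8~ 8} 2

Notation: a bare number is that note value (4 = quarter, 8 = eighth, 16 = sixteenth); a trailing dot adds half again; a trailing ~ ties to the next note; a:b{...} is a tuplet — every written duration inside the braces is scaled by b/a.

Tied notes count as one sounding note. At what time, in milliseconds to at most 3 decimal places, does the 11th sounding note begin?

1. 0.0ms @ 0 + 740.741ms (2)
2. 740.741ms @ 2 + 740.741ms (2)
3. 1481.481ms @ 4 + 740.741ms (2)
4. 2222.222ms @ 6 + 370.37ms (1)
5. 2592.593ms @ 7 + 370.37ms (1)
6. 2962.963ms @ 8 + 740.741ms (2)
7. 3703.704ms @ 10 + 370.37ms (1)
8. 4074.074ms @ 11 + 370.37ms (1)
9. 4444.444ms @ 12 + 105.82ms (2/7)
10. 4550.265ms @ 86/7 + 105.82ms (2/7)
11. 4656.085ms @ 88/7 + 105.82ms (2/7)
12. 4761.905ms @ 90/7 + 211.64ms (4/7)
13. 4973.545ms @ 94/7 + 211.64ms (4/7)
14. 5185.185ms @ 14 + 740.741ms (2)

note 11 onset = 88/7b = 4656.085ms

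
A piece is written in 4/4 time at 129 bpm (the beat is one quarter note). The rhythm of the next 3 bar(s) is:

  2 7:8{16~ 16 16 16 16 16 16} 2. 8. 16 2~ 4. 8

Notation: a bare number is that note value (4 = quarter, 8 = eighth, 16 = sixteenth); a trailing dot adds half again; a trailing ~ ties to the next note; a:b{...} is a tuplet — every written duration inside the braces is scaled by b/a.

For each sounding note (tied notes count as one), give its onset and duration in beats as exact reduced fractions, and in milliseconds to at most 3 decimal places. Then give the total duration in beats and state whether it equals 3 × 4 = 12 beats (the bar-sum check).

1) 0.0ms=0b +930.233ms=2b
2) 930.233ms=2b +265.781ms=4/7b
3) 1196.013ms=18/7b +132.89ms=2/7b
4) 1328.904ms=20/7b +132.89ms=2/7b
5) 1461.794ms=22/7b +132.89ms=2/7b
6) 1594.684ms=24/7b +132.89ms=2/7b
7) 1727.575ms=26/7b +132.89ms=2/7b
8) 1860.465ms=4b +1395.349ms=3b
9) 3255.814ms=7b +348.837ms=3/4b
10) 3604.651ms=31/4b +116.279ms=1/4b
11) 3720.93ms=8b +1627.907ms=7/2b
12) 5348.837ms=23/2b +232.558ms=1/2b
Σ=12b of 12 (129bpm 4/4) — PASS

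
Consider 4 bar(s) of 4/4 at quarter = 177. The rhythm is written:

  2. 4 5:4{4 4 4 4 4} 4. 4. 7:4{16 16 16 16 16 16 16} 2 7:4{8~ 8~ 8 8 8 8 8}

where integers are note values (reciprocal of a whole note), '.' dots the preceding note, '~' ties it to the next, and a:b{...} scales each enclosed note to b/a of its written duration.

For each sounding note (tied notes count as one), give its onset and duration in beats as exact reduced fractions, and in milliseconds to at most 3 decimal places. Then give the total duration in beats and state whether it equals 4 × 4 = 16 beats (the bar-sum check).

1) 0.0ms=0b +1016.949ms=3b
2) 1016.949ms=3b +338.983ms=1b
3) 1355.932ms=4b +271.186ms=4/5b
4) 1627.119ms=24/5b +271.186ms=4/5b
5) 1898.305ms=28/5b +271.186ms=4/5b
6) 2169.492ms=32/5b +271.186ms=4/5b
7) 2440.678ms=36/5b +271.186ms=4/5b
8) 2711.864ms=8b +508.475ms=3/2b
9) 3220.339ms=19/2b +508.475ms=3/2b
10) 3728.814ms=11b +48.426ms=1/7b
11) 3777.24ms=78/7b +48.426ms=1/7b
12) 3825.666ms=79/7b +48.426ms=1/7b
13) 3874.092ms=80/7b +48.426ms=1/7b
14) 3922.518ms=81/7b +48.426ms=1/7b
15) 3970.944ms=82/7b +48.426ms=1/7b
16) 4019.37ms=83/7b +48.426ms=1/7b
17) 4067.797ms=12b +677.966ms=2b
18) 4745.763ms=14b +290.557ms=6/7b
19) 5036.32ms=104/7b +96.852ms=2/7b
20) 5133.172ms=106/7b +96.852ms=2/7b
21) 5230.024ms=108/7b +96.852ms=2/7b
22) 5326.877ms=110/7b +96.852ms=2/7b
Σ=16b of 16 (177bpm 4/4) — PASS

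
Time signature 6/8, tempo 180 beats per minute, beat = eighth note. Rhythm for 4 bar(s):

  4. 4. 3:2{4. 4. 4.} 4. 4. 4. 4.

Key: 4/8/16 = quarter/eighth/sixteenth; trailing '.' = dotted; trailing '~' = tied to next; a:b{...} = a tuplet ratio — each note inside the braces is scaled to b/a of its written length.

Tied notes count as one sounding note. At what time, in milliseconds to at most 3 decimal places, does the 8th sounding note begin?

note 8 onset = 18b = 6000.0ms

1. 0.0ms @ 0 + 1000.0ms (3)
2. 1000.0ms @ 3 + 1000.0ms (3)
3. 2000.0ms @ 6 + 666.667ms (2)
4. 2666.667ms @ 8 + 666.667ms (2)
5. 3333.333ms @ 10 + 666.667ms (2)
6. 4000.0ms @ 12 + 1000.0ms (3)
7. 5000.0ms @ 15 + 1000.0ms (3)
8. 6000.0ms @ 18 + 1000.0ms (3)
9. 7000.0ms @ 21 + 1000.0ms (3)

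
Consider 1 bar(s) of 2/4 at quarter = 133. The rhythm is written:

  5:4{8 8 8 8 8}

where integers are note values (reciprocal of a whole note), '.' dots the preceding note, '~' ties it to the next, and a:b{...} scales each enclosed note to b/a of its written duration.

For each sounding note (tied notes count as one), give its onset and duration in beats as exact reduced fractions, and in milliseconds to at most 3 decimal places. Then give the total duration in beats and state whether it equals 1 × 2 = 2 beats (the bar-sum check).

1) 0.0ms=0b +180.451ms=2/5b
2) 180.451ms=2/5b +180.451ms=2/5b
3) 360.902ms=4/5b +180.451ms=2/5b
4) 541.353ms=6/5b +180.451ms=2/5b
5) 721.805ms=8/5b +180.451ms=2/5b
Σ=2b of 2 (133bpm 2/4) — PASS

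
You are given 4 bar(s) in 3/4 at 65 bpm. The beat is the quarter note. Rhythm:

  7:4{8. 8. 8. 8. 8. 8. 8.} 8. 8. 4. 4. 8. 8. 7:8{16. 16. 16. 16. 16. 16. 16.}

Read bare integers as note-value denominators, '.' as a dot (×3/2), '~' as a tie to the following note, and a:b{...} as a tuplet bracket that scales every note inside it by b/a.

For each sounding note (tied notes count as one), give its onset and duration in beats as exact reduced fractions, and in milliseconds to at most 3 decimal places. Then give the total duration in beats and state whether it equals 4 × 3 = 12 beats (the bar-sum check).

1) 0.0ms=0b +395.604ms=3/7b
2) 395.604ms=3/7b +395.604ms=3/7b
3) 791.209ms=6/7b +395.604ms=3/7b
4) 1186.813ms=9/7b +395.604ms=3/7b
5) 1582.418ms=12/7b +395.604ms=3/7b
6) 1978.022ms=15/7b +395.604ms=3/7b
7) 2373.626ms=18/7b +395.604ms=3/7b
8) 2769.231ms=3b +692.308ms=3/4b
9) 3461.538ms=15/4b +692.308ms=3/4b
10) 4153.846ms=9/2b +1384.615ms=3/2b
11) 5538.462ms=6b +1384.615ms=3/2b
12) 6923.077ms=15/2b +692.308ms=3/4b
13) 7615.385ms=33/4b +692.308ms=3/4b
14) 8307.692ms=9b +395.604ms=3/7b
15) 8703.297ms=66/7b +395.604ms=3/7b
16) 9098.901ms=69/7b +395.604ms=3/7b
17) 9494.505ms=72/7b +395.604ms=3/7b
18) 9890.11ms=75/7b +395.604ms=3/7b
19) 10285.714ms=78/7b +395.604ms=3/7b
20) 10681.319ms=81/7b +395.604ms=3/7b
Σ=12b of 12 (65bpm 3/4) — PASS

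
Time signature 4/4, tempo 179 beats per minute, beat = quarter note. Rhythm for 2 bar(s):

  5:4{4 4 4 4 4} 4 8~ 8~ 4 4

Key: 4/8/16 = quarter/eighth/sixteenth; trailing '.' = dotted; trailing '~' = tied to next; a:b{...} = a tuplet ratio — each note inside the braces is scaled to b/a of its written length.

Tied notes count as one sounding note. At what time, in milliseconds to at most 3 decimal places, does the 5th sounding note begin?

1. 0.0ms @ 0 + 268.156ms (4/5)
2. 268.156ms @ 4/5 + 268.156ms (4/5)
3. 536.313ms @ 8/5 + 268.156ms (4/5)
4. 804.469ms @ 12/5 + 268.156ms (4/5)
5. 1072.626ms @ 16/5 + 268.156ms (4/5)
6. 1340.782ms @ 4 + 335.196ms (1)
7. 1675.978ms @ 5 + 670.391ms (2)
8. 2346.369ms @ 7 + 335.196ms (1)

note 5 onset = 16/5b = 1072.626ms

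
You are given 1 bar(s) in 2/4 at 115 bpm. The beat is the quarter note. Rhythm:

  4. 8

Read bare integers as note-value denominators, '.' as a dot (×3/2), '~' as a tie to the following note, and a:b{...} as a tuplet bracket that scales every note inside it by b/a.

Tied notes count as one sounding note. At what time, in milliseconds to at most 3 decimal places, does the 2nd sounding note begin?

1. 0.0ms @ 0 + 782.609ms (3/2)
2. 782.609ms @ 3/2 + 260.87ms (1/2)

note 2 onset = 3/2b = 782.609ms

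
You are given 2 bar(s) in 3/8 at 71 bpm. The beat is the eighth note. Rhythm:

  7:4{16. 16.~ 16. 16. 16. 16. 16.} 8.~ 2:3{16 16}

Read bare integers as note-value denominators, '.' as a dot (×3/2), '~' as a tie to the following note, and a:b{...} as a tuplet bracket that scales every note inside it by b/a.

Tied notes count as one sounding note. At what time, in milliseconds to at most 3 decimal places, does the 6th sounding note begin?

note 6 onset = 18/7b = 2173.038ms

1. 0.0ms @ 0 + 362.173ms (3/7)
2. 362.173ms @ 3/7 + 724.346ms (6/7)
3. 1086.519ms @ 9/7 + 362.173ms (3/7)
4. 1448.692ms @ 12/7 + 362.173ms (3/7)
5. 1810.865ms @ 15/7 + 362.173ms (3/7)
6. 2173.038ms @ 18/7 + 362.173ms (3/7)
7. 2535.211ms @ 3 + 1901.408ms (9/4)
8. 4436.62ms @ 21/4 + 633.803ms (3/4)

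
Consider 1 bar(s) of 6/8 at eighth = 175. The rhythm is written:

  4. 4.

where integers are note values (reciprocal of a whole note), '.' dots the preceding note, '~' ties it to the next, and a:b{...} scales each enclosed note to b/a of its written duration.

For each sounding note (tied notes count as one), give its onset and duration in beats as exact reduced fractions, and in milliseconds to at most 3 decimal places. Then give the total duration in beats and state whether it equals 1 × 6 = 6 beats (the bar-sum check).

1) 0.0ms=0b +1028.571ms=3b
2) 1028.571ms=3b +1028.571ms=3b
Σ=6b of 6 (175bpm 6/8) — PASS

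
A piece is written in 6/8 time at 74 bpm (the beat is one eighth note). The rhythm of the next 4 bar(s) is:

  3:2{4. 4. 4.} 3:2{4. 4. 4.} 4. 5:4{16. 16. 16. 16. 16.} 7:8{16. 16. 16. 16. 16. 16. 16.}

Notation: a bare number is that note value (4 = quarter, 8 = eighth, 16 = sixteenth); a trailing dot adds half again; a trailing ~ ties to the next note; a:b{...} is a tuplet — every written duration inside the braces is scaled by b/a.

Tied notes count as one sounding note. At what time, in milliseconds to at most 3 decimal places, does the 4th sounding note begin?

note 4 onset = 6b = 4864.865ms

1. 0.0ms @ 0 + 1621.622ms (2)
2. 1621.622ms @ 2 + 1621.622ms (2)
3. 3243.243ms @ 4 + 1621.622ms (2)
4. 4864.865ms @ 6 + 1621.622ms (2)
5. 6486.486ms @ 8 + 1621.622ms (2)
6. 8108.108ms @ 10 + 1621.622ms (2)
7. 9729.73ms @ 12 + 2432.432ms (3)
8. 12162.162ms @ 15 + 486.486ms (3/5)
9. 12648.649ms @ 78/5 + 486.486ms (3/5)
10. 13135.135ms @ 81/5 + 486.486ms (3/5)
11. 13621.622ms @ 84/5 + 486.486ms (3/5)
12. 14108.108ms @ 87/5 + 486.486ms (3/5)
13. 14594.595ms @ 18 + 694.981ms (6/7)
14. 15289.575ms @ 132/7 + 694.981ms (6/7)
15. 15984.556ms @ 138/7 + 694.981ms (6/7)
16. 16679.537ms @ 144/7 + 694.981ms (6/7)
17. 17374.517ms @ 150/7 + 694.981ms (6/7)
18. 18069.498ms @ 156/7 + 694.981ms (6/7)
19. 18764.479ms @ 162/7 + 694.981ms (6/7)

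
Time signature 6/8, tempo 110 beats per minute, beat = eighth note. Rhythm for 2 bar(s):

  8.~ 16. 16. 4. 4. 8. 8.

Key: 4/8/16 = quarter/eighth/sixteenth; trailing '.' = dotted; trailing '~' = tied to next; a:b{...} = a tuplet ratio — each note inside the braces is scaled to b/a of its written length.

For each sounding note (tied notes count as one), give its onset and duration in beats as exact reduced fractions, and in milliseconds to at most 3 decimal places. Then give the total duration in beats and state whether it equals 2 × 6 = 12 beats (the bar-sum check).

1) 0.0ms=0b +1227.273ms=9/4b
2) 1227.273ms=9/4b +409.091ms=3/4b
3) 1636.364ms=3b +1636.364ms=3b
4) 3272.727ms=6b +1636.364ms=3b
5) 4909.091ms=9b +818.182ms=3/2b
6) 5727.273ms=21/2b +818.182ms=3/2b
Σ=12b of 12 (110bpm 6/8) — PASS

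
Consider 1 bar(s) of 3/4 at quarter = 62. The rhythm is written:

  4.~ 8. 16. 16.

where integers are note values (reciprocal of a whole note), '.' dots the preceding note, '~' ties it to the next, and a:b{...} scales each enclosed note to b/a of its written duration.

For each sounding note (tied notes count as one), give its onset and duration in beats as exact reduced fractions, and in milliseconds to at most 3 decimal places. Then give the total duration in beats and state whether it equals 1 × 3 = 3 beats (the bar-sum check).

1) 0.0ms=0b +2177.419ms=9/4b
2) 2177.419ms=9/4b +362.903ms=3/8b
3) 2540.323ms=21/8b +362.903ms=3/8b
Σ=3b of 3 (62bpm 3/4) — PASS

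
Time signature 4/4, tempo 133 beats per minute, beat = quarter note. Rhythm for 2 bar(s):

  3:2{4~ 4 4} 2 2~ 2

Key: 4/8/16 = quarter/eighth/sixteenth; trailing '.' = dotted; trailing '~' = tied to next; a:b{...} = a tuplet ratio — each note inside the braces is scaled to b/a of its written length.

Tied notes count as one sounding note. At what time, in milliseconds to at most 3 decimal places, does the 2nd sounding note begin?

1. 0.0ms @ 0 + 601.504ms (4/3)
2. 601.504ms @ 4/3 + 300.752ms (2/3)
3. 902.256ms @ 2 + 902.256ms (2)
4. 1804.511ms @ 4 + 1804.511ms (4)

note 2 onset = 4/3b = 601.504ms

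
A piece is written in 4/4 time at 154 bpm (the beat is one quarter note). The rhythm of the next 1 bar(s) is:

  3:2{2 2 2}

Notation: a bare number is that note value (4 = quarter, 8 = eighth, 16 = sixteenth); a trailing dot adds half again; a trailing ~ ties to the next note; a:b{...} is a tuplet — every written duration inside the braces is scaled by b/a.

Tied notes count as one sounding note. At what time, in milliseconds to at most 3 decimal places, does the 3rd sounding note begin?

1. 0.0ms @ 0 + 519.481ms (4/3)
2. 519.481ms @ 4/3 + 519.481ms (4/3)
3. 1038.961ms @ 8/3 + 519.481ms (4/3)

note 3 onset = 8/3b = 1038.961ms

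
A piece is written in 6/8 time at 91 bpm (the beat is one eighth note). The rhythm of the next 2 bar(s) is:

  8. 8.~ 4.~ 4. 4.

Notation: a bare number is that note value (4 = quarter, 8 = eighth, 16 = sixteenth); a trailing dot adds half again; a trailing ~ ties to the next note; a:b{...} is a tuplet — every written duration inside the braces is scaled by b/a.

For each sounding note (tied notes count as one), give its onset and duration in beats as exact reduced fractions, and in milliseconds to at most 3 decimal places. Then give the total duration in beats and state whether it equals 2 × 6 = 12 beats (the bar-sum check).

1) 0.0ms=0b +989.011ms=3/2b
2) 989.011ms=3/2b +4945.055ms=15/2b
3) 5934.066ms=9b +1978.022ms=3b
Σ=12b of 12 (91bpm 6/8) — PASS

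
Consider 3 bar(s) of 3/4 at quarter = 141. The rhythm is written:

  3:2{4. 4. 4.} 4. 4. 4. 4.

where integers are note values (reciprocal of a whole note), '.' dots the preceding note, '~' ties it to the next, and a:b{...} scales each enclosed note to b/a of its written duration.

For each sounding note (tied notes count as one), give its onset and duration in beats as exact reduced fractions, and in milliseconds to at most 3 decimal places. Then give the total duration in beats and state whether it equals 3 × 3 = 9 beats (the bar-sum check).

1) 0.0ms=0b +425.532ms=1b
2) 425.532ms=1b +425.532ms=1b
3) 851.064ms=2b +425.532ms=1b
4) 1276.596ms=3b +638.298ms=3/2b
5) 1914.894ms=9/2b +638.298ms=3/2b
6) 2553.191ms=6b +638.298ms=3/2b
7) 3191.489ms=15/2b +638.298ms=3/2b
Σ=9b of 9 (141bpm 3/4) — PASS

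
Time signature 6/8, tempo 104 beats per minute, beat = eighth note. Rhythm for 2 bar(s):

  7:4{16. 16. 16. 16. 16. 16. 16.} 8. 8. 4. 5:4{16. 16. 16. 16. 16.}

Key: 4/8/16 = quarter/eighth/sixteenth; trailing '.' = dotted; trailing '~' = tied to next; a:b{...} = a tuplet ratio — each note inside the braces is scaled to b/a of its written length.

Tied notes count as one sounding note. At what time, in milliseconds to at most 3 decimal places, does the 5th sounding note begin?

note 5 onset = 12/7b = 989.011ms

1. 0.0ms @ 0 + 247.253ms (3/7)
2. 247.253ms @ 3/7 + 247.253ms (3/7)
3. 494.505ms @ 6/7 + 247.253ms (3/7)
4. 741.758ms @ 9/7 + 247.253ms (3/7)
5. 989.011ms @ 12/7 + 247.253ms (3/7)
6. 1236.264ms @ 15/7 + 247.253ms (3/7)
7. 1483.516ms @ 18/7 + 247.253ms (3/7)
8. 1730.769ms @ 3 + 865.385ms (3/2)
9. 2596.154ms @ 9/2 + 865.385ms (3/2)
10. 3461.538ms @ 6 + 1730.769ms (3)
11. 5192.308ms @ 9 + 346.154ms (3/5)
12. 5538.462ms @ 48/5 + 346.154ms (3/5)
13. 5884.615ms @ 51/5 + 346.154ms (3/5)
14. 6230.769ms @ 54/5 + 346.154ms (3/5)
15. 6576.923ms @ 57/5 + 346.154ms (3/5)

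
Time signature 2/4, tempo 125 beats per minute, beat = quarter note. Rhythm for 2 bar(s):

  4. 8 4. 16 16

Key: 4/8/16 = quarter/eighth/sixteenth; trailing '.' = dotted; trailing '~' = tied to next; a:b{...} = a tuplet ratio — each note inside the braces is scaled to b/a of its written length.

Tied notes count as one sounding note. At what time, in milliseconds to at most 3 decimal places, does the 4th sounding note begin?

1. 0.0ms @ 0 + 720.0ms (3/2)
2. 720.0ms @ 3/2 + 240.0ms (1/2)
3. 960.0ms @ 2 + 720.0ms (3/2)
4. 1680.0ms @ 7/2 + 120.0ms (1/4)
5. 1800.0ms @ 15/4 + 120.0ms (1/4)

note 4 onset = 7/2b = 1680.0ms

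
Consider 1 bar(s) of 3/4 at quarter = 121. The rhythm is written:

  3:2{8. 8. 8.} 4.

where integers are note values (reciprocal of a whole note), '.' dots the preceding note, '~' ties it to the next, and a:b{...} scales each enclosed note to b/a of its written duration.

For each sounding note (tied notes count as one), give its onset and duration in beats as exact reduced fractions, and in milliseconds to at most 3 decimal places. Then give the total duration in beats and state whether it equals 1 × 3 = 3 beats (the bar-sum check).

1) 0.0ms=0b +247.934ms=1/2b
2) 247.934ms=1/2b +247.934ms=1/2b
3) 495.868ms=1b +247.934ms=1/2b
4) 743.802ms=3/2b +743.802ms=3/2b
Σ=3b of 3 (121bpm 3/4) — PASS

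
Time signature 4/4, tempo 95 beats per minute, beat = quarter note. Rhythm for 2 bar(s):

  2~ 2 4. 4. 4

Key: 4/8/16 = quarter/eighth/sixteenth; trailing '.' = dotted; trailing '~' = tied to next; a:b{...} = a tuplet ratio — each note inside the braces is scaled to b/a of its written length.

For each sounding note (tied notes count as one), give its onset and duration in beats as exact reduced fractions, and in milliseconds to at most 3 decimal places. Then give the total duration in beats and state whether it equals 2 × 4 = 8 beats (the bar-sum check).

1) 0.0ms=0b +2526.316ms=4b
2) 2526.316ms=4b +947.368ms=3/2b
3) 3473.684ms=11/2b +947.368ms=3/2b
4) 4421.053ms=7b +631.579ms=1b
Σ=8b of 8 (95bpm 4/4) — PASS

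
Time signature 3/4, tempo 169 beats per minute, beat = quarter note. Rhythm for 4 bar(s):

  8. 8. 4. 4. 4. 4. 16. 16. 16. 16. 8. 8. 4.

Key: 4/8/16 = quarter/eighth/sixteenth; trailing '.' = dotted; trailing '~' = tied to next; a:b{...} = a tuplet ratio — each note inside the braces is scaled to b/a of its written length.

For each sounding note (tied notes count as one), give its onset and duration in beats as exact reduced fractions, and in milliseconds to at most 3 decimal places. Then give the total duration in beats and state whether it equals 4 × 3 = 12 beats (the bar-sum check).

1) 0.0ms=0b +266.272ms=3/4b
2) 266.272ms=3/4b +266.272ms=3/4b
3) 532.544ms=3/2b +532.544ms=3/2b
4) 1065.089ms=3b +532.544ms=3/2b
5) 1597.633ms=9/2b +532.544ms=3/2b
6) 2130.178ms=6b +532.544ms=3/2b
7) 2662.722ms=15/2b +133.136ms=3/8b
8) 2795.858ms=63/8b +133.136ms=3/8b
9) 2928.994ms=33/4b +133.136ms=3/8b
10) 3062.13ms=69/8b +133.136ms=3/8b
11) 3195.266ms=9b +266.272ms=3/4b
12) 3461.538ms=39/4b +266.272ms=3/4b
13) 3727.811ms=21/2b +532.544ms=3/2b
Σ=12b of 12 (169bpm 3/4) — PASS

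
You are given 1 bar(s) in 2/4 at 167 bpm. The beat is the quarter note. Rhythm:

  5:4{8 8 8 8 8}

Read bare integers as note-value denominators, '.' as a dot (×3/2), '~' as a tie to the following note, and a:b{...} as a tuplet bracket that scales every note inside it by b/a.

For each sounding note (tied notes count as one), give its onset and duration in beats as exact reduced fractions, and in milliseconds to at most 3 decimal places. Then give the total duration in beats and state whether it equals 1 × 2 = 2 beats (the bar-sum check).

1) 0.0ms=0b +143.713ms=2/5b
2) 143.713ms=2/5b +143.713ms=2/5b
3) 287.425ms=4/5b +143.713ms=2/5b
4) 431.138ms=6/5b +143.713ms=2/5b
5) 574.85ms=8/5b +143.713ms=2/5b
Σ=2b of 2 (167bpm 2/4) — PASS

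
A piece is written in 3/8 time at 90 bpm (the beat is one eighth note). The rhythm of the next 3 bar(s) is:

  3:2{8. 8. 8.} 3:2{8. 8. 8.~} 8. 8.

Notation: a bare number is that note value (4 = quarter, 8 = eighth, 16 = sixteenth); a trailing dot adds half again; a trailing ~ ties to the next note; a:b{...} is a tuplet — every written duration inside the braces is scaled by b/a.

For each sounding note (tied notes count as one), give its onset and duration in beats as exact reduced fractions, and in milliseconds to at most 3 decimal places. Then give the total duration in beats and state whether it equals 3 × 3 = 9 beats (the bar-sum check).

1) 0.0ms=0b +666.667ms=1b
2) 666.667ms=1b +666.667ms=1b
3) 1333.333ms=2b +666.667ms=1b
4) 2000.0ms=3b +666.667ms=1b
5) 2666.667ms=4b +666.667ms=1b
6) 3333.333ms=5b +1666.667ms=5/2b
7) 5000.0ms=15/2b +1000.0ms=3/2b
Σ=9b of 9 (90bpm 3/8) — PASS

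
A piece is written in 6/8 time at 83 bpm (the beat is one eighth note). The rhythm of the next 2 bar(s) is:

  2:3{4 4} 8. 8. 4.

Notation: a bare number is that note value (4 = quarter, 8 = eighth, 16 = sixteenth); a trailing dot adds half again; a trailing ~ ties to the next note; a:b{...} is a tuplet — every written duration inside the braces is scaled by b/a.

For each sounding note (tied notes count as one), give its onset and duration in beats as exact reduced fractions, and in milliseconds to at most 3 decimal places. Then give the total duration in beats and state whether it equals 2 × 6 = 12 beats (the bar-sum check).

1) 0.0ms=0b +2168.675ms=3b
2) 2168.675ms=3b +2168.675ms=3b
3) 4337.349ms=6b +1084.337ms=3/2b
4) 5421.687ms=15/2b +1084.337ms=3/2b
5) 6506.024ms=9b +2168.675ms=3b
Σ=12b of 12 (83bpm 6/8) — PASS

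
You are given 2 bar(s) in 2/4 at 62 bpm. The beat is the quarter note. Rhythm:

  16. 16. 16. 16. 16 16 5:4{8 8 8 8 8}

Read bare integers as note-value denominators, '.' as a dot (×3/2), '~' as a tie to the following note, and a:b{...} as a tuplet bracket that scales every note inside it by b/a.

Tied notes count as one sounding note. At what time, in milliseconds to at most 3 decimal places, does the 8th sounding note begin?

note 8 onset = 12/5b = 2322.581ms

1. 0.0ms @ 0 + 362.903ms (3/8)
2. 362.903ms @ 3/8 + 362.903ms (3/8)
3. 725.806ms @ 3/4 + 362.903ms (3/8)
4. 1088.71ms @ 9/8 + 362.903ms (3/8)
5. 1451.613ms @ 3/2 + 241.935ms (1/4)
6. 1693.548ms @ 7/4 + 241.935ms (1/4)
7. 1935.484ms @ 2 + 387.097ms (2/5)
8. 2322.581ms @ 12/5 + 387.097ms (2/5)
9. 2709.677ms @ 14/5 + 387.097ms (2/5)
10. 3096.774ms @ 16/5 + 387.097ms (2/5)
11. 3483.871ms @ 18/5 + 387.097ms (2/5)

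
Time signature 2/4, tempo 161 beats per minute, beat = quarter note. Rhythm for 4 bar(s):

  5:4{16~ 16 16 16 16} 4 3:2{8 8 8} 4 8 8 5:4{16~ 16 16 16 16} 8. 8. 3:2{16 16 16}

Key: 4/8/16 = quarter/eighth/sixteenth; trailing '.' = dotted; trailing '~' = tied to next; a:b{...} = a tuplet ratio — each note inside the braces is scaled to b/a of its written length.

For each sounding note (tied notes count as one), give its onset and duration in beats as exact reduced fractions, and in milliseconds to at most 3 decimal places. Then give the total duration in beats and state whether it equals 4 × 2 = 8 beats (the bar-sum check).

1) 0.0ms=0b +149.068ms=2/5b
2) 149.068ms=2/5b +74.534ms=1/5b
3) 223.602ms=3/5b +74.534ms=1/5b
4) 298.137ms=4/5b +74.534ms=1/5b
5) 372.671ms=1b +372.671ms=1b
6) 745.342ms=2b +124.224ms=1/3b
7) 869.565ms=7/3b +124.224ms=1/3b
8) 993.789ms=8/3b +124.224ms=1/3b
9) 1118.012ms=3b +372.671ms=1b
10) 1490.683ms=4b +186.335ms=1/2b
11) 1677.019ms=9/2b +186.335ms=1/2b
12) 1863.354ms=5b +149.068ms=2/5b
13) 2012.422ms=27/5b +74.534ms=1/5b
14) 2086.957ms=28/5b +74.534ms=1/5b
15) 2161.491ms=29/5b +74.534ms=1/5b
16) 2236.025ms=6b +279.503ms=3/4b
17) 2515.528ms=27/4b +279.503ms=3/4b
18) 2795.031ms=15/2b +62.112ms=1/6b
19) 2857.143ms=23/3b +62.112ms=1/6b
20) 2919.255ms=47/6b +62.112ms=1/6b
Σ=8b of 8 (161bpm 2/4) — PASS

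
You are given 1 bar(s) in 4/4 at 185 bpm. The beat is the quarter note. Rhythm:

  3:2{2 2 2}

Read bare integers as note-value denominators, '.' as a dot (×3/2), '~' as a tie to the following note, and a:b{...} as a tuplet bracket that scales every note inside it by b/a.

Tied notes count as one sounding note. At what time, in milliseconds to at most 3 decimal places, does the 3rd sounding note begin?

1. 0.0ms @ 0 + 432.432ms (4/3)
2. 432.432ms @ 4/3 + 432.432ms (4/3)
3. 864.865ms @ 8/3 + 432.432ms (4/3)

note 3 onset = 8/3b = 864.865ms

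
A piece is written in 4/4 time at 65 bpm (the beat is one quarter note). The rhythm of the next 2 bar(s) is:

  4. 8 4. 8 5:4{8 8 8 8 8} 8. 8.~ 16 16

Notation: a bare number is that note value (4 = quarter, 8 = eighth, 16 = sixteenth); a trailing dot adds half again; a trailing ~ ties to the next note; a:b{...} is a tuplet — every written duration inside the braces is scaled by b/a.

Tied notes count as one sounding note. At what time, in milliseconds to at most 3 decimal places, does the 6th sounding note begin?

note 6 onset = 22/5b = 4061.538ms

1. 0.0ms @ 0 + 1384.615ms (3/2)
2. 1384.615ms @ 3/2 + 461.538ms (1/2)
3. 1846.154ms @ 2 + 1384.615ms (3/2)
4. 3230.769ms @ 7/2 + 461.538ms (1/2)
5. 3692.308ms @ 4 + 369.231ms (2/5)
6. 4061.538ms @ 22/5 + 369.231ms (2/5)
7. 4430.769ms @ 24/5 + 369.231ms (2/5)
8. 4800.0ms @ 26/5 + 369.231ms (2/5)
9. 5169.231ms @ 28/5 + 369.231ms (2/5)
10. 5538.462ms @ 6 + 692.308ms (3/4)
11. 6230.769ms @ 27/4 + 923.077ms (1)
12. 7153.846ms @ 31/4 + 230.769ms (1/4)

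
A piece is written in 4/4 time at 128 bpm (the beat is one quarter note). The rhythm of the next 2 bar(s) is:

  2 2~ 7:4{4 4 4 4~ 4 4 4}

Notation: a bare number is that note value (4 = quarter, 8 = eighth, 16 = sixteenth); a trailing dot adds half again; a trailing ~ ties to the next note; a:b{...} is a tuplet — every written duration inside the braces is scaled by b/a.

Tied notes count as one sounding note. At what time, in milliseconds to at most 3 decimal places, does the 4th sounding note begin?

1. 0.0ms @ 0 + 937.5ms (2)
2. 937.5ms @ 2 + 1205.357ms (18/7)
3. 2142.857ms @ 32/7 + 267.857ms (4/7)
4. 2410.714ms @ 36/7 + 267.857ms (4/7)
5. 2678.571ms @ 40/7 + 535.714ms (8/7)
6. 3214.286ms @ 48/7 + 267.857ms (4/7)
7. 3482.143ms @ 52/7 + 267.857ms (4/7)

note 4 onset = 36/7b = 2410.714ms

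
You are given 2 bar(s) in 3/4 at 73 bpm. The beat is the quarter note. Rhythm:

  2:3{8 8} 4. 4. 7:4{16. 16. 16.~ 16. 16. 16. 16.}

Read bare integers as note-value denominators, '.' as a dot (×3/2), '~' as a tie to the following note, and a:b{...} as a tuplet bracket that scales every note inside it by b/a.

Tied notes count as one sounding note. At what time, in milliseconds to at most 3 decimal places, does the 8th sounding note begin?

note 8 onset = 75/14b = 4403.131ms

1. 0.0ms @ 0 + 616.438ms (3/4)
2. 616.438ms @ 3/4 + 616.438ms (3/4)
3. 1232.877ms @ 3/2 + 1232.877ms (3/2)
4. 2465.753ms @ 3 + 1232.877ms (3/2)
5. 3698.63ms @ 9/2 + 176.125ms (3/14)
6. 3874.755ms @ 33/7 + 176.125ms (3/14)
7. 4050.881ms @ 69/14 + 352.25ms (3/7)
8. 4403.131ms @ 75/14 + 176.125ms (3/14)
9. 4579.256ms @ 39/7 + 176.125ms (3/14)
10. 4755.382ms @ 81/14 + 176.125ms (3/14)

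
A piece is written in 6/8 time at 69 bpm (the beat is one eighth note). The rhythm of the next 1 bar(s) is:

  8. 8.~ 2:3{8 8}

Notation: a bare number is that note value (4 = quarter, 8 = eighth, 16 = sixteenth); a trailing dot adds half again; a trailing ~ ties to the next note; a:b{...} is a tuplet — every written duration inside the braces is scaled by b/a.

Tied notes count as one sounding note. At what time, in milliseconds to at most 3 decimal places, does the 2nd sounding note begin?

note 2 onset = 3/2b = 1304.348ms

1. 0.0ms @ 0 + 1304.348ms (3/2)
2. 1304.348ms @ 3/2 + 2608.696ms (3)
3. 3913.043ms @ 9/2 + 1304.348ms (3/2)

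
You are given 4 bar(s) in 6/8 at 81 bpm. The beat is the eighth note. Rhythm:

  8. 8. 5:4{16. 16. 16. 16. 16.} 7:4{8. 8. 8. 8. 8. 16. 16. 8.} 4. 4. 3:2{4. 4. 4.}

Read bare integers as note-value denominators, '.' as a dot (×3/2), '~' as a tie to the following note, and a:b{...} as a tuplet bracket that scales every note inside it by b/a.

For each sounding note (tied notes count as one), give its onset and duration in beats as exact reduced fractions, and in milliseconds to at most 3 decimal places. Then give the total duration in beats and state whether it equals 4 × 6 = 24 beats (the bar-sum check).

1) 0.0ms=0b +1111.111ms=3/2b
2) 1111.111ms=3/2b +1111.111ms=3/2b
3) 2222.222ms=3b +444.444ms=3/5b
4) 2666.667ms=18/5b +444.444ms=3/5b
5) 3111.111ms=21/5b +444.444ms=3/5b
6) 3555.556ms=24/5b +444.444ms=3/5b
7) 4000.0ms=27/5b +444.444ms=3/5b
8) 4444.444ms=6b +634.921ms=6/7b
9) 5079.365ms=48/7b +634.921ms=6/7b
10) 5714.286ms=54/7b +634.921ms=6/7b
11) 6349.206ms=60/7b +634.921ms=6/7b
12) 6984.127ms=66/7b +634.921ms=6/7b
13) 7619.048ms=72/7b +317.46ms=3/7b
14) 7936.508ms=75/7b +317.46ms=3/7b
15) 8253.968ms=78/7b +634.921ms=6/7b
16) 8888.889ms=12b +2222.222ms=3b
17) 11111.111ms=15b +2222.222ms=3b
18) 13333.333ms=18b +1481.481ms=2b
19) 14814.815ms=20b +1481.481ms=2b
20) 16296.296ms=22b +1481.481ms=2b
Σ=24b of 24 (81bpm 6/8) — PASS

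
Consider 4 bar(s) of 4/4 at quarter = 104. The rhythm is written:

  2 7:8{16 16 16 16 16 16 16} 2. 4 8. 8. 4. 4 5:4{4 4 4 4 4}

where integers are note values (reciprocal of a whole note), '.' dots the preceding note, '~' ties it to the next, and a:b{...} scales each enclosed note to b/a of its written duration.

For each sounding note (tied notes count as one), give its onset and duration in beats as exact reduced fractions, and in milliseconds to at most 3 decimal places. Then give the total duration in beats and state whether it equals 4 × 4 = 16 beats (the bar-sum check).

1) 0.0ms=0b +1153.846ms=2b
2) 1153.846ms=2b +164.835ms=2/7b
3) 1318.681ms=16/7b +164.835ms=2/7b
4) 1483.516ms=18/7b +164.835ms=2/7b
5) 1648.352ms=20/7b +164.835ms=2/7b
6) 1813.187ms=22/7b +164.835ms=2/7b
7) 1978.022ms=24/7b +164.835ms=2/7b
8) 2142.857ms=26/7b +164.835ms=2/7b
9) 2307.692ms=4b +1730.769ms=3b
10) 4038.462ms=7b +576.923ms=1b
11) 4615.385ms=8b +432.692ms=3/4b
12) 5048.077ms=35/4b +432.692ms=3/4b
13) 5480.769ms=19/2b +865.385ms=3/2b
14) 6346.154ms=11b +576.923ms=1b
15) 6923.077ms=12b +461.538ms=4/5b
16) 7384.615ms=64/5b +461.538ms=4/5b
17) 7846.154ms=68/5b +461.538ms=4/5b
18) 8307.692ms=72/5b +461.538ms=4/5b
19) 8769.231ms=76/5b +461.538ms=4/5b
Σ=16b of 16 (104bpm 4/4) — PASS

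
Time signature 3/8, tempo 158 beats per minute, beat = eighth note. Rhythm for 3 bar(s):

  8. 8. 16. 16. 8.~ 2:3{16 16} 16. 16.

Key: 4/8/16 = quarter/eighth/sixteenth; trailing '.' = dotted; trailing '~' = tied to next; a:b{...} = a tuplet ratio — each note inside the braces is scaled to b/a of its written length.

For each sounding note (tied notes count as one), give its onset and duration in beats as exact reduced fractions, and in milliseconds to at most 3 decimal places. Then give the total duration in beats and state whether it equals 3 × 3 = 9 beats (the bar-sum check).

1) 0.0ms=0b +569.62ms=3/2b
2) 569.62ms=3/2b +569.62ms=3/2b
3) 1139.241ms=3b +284.81ms=3/4b
4) 1424.051ms=15/4b +284.81ms=3/4b
5) 1708.861ms=9/2b +854.43ms=9/4b
6) 2563.291ms=27/4b +284.81ms=3/4b
7) 2848.101ms=15/2b +284.81ms=3/4b
8) 3132.911ms=33/4b +284.81ms=3/4b
Σ=9b of 9 (158bpm 3/8) — PASS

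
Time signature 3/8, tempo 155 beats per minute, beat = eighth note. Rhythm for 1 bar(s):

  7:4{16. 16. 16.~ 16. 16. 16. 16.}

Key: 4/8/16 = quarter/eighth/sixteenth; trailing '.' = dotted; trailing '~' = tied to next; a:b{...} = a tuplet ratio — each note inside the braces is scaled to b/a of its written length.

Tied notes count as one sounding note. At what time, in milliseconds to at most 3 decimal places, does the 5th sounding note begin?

note 5 onset = 15/7b = 829.493ms

1. 0.0ms @ 0 + 165.899ms (3/7)
2. 165.899ms @ 3/7 + 165.899ms (3/7)
3. 331.797ms @ 6/7 + 331.797ms (6/7)
4. 663.594ms @ 12/7 + 165.899ms (3/7)
5. 829.493ms @ 15/7 + 165.899ms (3/7)
6. 995.392ms @ 18/7 + 165.899ms (3/7)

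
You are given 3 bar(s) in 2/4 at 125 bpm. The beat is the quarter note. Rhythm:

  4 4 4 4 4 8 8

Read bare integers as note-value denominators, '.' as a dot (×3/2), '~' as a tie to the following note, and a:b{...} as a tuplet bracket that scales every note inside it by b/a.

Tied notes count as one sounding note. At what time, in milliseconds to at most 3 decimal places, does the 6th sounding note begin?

note 6 onset = 5b = 2400.0ms

1. 0.0ms @ 0 + 480.0ms (1)
2. 480.0ms @ 1 + 480.0ms (1)
3. 960.0ms @ 2 + 480.0ms (1)
4. 1440.0ms @ 3 + 480.0ms (1)
5. 1920.0ms @ 4 + 480.0ms (1)
6. 2400.0ms @ 5 + 240.0ms (1/2)
7. 2640.0ms @ 11/2 + 240.0ms (1/2)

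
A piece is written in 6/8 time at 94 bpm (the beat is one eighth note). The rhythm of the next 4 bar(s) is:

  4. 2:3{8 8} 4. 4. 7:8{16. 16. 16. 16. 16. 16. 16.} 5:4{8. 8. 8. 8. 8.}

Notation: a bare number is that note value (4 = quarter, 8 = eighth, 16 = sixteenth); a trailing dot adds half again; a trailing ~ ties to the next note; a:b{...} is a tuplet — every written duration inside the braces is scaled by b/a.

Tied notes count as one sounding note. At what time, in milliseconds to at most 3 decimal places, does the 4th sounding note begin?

1. 0.0ms @ 0 + 1914.894ms (3)
2. 1914.894ms @ 3 + 957.447ms (3/2)
3. 2872.34ms @ 9/2 + 957.447ms (3/2)
4. 3829.787ms @ 6 + 1914.894ms (3)
5. 5744.681ms @ 9 + 1914.894ms (3)
6. 7659.574ms @ 12 + 547.112ms (6/7)
7. 8206.687ms @ 90/7 + 547.112ms (6/7)
8. 8753.799ms @ 96/7 + 547.112ms (6/7)
9. 9300.912ms @ 102/7 + 547.112ms (6/7)
10. 9848.024ms @ 108/7 + 547.112ms (6/7)
11. 10395.137ms @ 114/7 + 547.112ms (6/7)
12. 10942.249ms @ 120/7 + 547.112ms (6/7)
13. 11489.362ms @ 18 + 765.957ms (6/5)
14. 12255.319ms @ 96/5 + 765.957ms (6/5)
15. 13021.277ms @ 102/5 + 765.957ms (6/5)
16. 13787.234ms @ 108/5 + 765.957ms (6/5)
17. 14553.191ms @ 114/5 + 765.957ms (6/5)

note 4 onset = 6b = 3829.787ms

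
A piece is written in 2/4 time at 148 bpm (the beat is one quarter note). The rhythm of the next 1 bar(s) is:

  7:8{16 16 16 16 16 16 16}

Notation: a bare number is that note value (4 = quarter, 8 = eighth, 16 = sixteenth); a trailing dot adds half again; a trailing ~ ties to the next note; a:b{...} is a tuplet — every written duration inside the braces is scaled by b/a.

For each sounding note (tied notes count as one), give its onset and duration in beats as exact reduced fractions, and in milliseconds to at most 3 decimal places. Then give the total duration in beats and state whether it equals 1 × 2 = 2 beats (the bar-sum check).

1) 0.0ms=0b +115.83ms=2/7b
2) 115.83ms=2/7b +115.83ms=2/7b
3) 231.66ms=4/7b +115.83ms=2/7b
4) 347.49ms=6/7b +115.83ms=2/7b
5) 463.32ms=8/7b +115.83ms=2/7b
6) 579.151ms=10/7b +115.83ms=2/7b
7) 694.981ms=12/7b +115.83ms=2/7b
Σ=2b of 2 (148bpm 2/4) — PASS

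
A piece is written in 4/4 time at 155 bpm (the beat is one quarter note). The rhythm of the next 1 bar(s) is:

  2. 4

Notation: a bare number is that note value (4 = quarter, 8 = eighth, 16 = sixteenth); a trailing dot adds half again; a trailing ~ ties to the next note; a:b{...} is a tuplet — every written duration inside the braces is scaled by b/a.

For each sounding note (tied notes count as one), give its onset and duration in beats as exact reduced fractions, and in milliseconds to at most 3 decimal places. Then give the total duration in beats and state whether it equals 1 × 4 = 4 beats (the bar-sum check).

1) 0.0ms=0b +1161.29ms=3b
2) 1161.29ms=3b +387.097ms=1b
Σ=4b of 4 (155bpm 4/4) — PASS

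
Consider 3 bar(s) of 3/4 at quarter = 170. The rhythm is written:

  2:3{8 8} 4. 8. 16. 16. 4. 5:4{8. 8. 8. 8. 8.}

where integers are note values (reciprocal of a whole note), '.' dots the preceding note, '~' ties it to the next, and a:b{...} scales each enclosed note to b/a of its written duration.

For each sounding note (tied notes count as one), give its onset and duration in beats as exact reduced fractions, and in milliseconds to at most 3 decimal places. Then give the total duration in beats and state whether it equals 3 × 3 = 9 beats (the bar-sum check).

1) 0.0ms=0b +264.706ms=3/4b
2) 264.706ms=3/4b +264.706ms=3/4b
3) 529.412ms=3/2b +529.412ms=3/2b
4) 1058.824ms=3b +264.706ms=3/4b
5) 1323.529ms=15/4b +132.353ms=3/8b
6) 1455.882ms=33/8b +132.353ms=3/8b
7) 1588.235ms=9/2b +529.412ms=3/2b
8) 2117.647ms=6b +211.765ms=3/5b
9) 2329.412ms=33/5b +211.765ms=3/5b
10) 2541.176ms=36/5b +211.765ms=3/5b
11) 2752.941ms=39/5b +211.765ms=3/5b
12) 2964.706ms=42/5b +211.765ms=3/5b
Σ=9b of 9 (170bpm 3/4) — PASS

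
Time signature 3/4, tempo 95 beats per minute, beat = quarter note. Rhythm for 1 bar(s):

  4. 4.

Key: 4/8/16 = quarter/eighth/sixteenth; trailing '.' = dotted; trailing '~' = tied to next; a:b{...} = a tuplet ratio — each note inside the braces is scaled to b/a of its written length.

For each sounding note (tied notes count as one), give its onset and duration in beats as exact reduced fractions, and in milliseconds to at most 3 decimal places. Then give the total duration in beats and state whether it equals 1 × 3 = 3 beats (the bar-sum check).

1) 0.0ms=0b +947.368ms=3/2b
2) 947.368ms=3/2b +947.368ms=3/2b
Σ=3b of 3 (95bpm 3/4) — PASS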